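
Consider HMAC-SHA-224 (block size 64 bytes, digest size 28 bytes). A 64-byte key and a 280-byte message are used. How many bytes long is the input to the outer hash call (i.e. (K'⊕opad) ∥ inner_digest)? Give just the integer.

92

Key is 64 ≤ 64 bytes, zero-padded: |K'| = 64.
Outer input = (K'⊕opad) ∥ H(inner) → 64 + 28 = 92 bytes.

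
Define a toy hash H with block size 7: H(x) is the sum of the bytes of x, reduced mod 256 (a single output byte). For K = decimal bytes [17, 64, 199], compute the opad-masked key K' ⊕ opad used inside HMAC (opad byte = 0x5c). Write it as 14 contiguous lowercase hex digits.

Key decimal bytes [17, 64, 199] = 11 40 c7 is 3 bytes ≤ B = 7; zero-pad to 7 bytes: K' = 11 40 c7 00 00 00 00.
XOR each byte with 0x5c: 11⊕5c=4d, 40⊕5c=1c, c7⊕5c=9b, 00⊕5c=5c, 00⊕5c=5c, 00⊕5c=5c, 00⊕5c=5c.

4d1c9b5c5c5c5c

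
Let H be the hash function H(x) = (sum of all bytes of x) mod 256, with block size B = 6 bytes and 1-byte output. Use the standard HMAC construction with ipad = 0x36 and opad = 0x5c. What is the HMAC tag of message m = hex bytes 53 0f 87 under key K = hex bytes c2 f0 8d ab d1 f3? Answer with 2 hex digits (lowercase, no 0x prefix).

f5

Key hex bytes c2 f0 8d ab d1 f3 is exactly B = 6 bytes: K' = c2 f0 8d ab d1 f3.
K' ⊕ ipad = f4 c6 bb 9d e7 c5.  K' ⊕ opad = 9e ac d1 f7 8d af.
Inner input = (K'⊕ipad) ∥ m = f4 c6 bb 9d e7 c5 ∥ 53 0f 87.
Inner hash: sum = 244+198+187+157+231+197+83+15+135 = 1447; mod 256 = 167 → a7.
Outer input = (K'⊕opad) ∥ inner = 9e ac d1 f7 8d af ∥ a7.
Outer hash (tag): sum = 158+172+209+247+141+175+167 = 1269; mod 256 = 245 → f5.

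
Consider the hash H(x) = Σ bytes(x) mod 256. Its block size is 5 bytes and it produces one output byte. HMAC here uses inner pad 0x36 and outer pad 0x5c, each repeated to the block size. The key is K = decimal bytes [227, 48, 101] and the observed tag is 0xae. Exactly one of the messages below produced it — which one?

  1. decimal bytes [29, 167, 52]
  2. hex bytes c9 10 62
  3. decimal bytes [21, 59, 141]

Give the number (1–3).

1

Key decimal bytes [227, 48, 101] = e3 30 65 is 3 bytes ≤ B = 5; zero-pad to 5 bytes: K' = e3 30 65 00 00.
K' ⊕ ipad = d5 06 53 36 36; K' ⊕ opad = bf 6c 39 5c 5c.
m1: inner = H(d5 06 53 36 36 1d a7 34) = 92; tag = H(bf 6c 39 5c 5c 92) = ae ← matches
m2: inner = H(d5 06 53 36 36 c9 10 62) = d5; tag = H(bf 6c 39 5c 5c d5) = f1
m3: inner = H(d5 06 53 36 36 15 3b 8d) = 77; tag = H(bf 6c 39 5c 5c 77) = 93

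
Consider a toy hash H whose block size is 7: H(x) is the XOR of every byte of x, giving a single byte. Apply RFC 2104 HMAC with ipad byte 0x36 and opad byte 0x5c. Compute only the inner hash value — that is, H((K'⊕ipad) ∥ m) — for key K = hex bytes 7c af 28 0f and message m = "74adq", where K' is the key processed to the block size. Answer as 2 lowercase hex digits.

Key hex bytes 7c af 28 0f is 4 bytes ≤ B = 7; zero-pad to 7 bytes: K' = 7c af 28 0f 00 00 00.
K' ⊕ ipad = 4a 99 1e 39 36 36 36.
Inner input = 4a 99 1e 39 36 36 36 ∥ 37 34 61 64 71.
Inner hash: XOR 4a⊕99⊕1e⊕39⊕36⊕36⊕36⊕37⊕34⊕61⊕64⊕71 = b5.

b5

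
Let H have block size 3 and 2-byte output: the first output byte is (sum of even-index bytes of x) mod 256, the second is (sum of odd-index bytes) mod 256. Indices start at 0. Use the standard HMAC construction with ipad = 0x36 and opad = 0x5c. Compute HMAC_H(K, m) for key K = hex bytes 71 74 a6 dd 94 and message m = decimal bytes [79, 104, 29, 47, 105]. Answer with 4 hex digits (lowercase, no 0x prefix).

8f77

Key hex bytes 71 74 a6 dd 94 is 5 bytes > B = 3, so hash it first: H(key) = ab 51, then zero-pad to 3 bytes: K' = ab 51 00.
K' ⊕ ipad = 9d 67 36.  K' ⊕ opad = f7 0d 5c.
Inner input = (K'⊕ipad) ∥ m = 9d 67 36 ∥ 4f 68 1d 2f 69.
Inner hash: even-index sum = 362 mod 256 = 106; odd-index sum = 316 mod 256 = 60 → 6a 3c.
Outer input = (K'⊕opad) ∥ inner = f7 0d 5c ∥ 6a 3c.
Outer hash (tag): even-index sum = 399 mod 256 = 143; odd-index sum = 119 mod 256 = 119 → 8f 77.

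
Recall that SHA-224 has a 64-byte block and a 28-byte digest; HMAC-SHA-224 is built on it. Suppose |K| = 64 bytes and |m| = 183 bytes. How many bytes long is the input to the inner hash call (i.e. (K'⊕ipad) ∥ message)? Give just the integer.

Key is 64 ≤ 64 bytes, zero-padded: |K'| = 64.
Inner input = (K'⊕ipad) ∥ m → 64 + 183 = 247 bytes.

247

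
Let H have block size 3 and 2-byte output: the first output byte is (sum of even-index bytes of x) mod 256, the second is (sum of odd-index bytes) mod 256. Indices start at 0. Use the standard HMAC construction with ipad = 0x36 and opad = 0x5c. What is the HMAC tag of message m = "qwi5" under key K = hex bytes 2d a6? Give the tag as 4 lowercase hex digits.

Key hex bytes 2d a6 is 2 bytes ≤ B = 3; zero-pad to 3 bytes: K' = 2d a6 00.
K' ⊕ ipad = 1b 90 36.  K' ⊕ opad = 71 fa 5c.
Inner input = (K'⊕ipad) ∥ m = 1b 90 36 ∥ 71 77 69 35.
Inner hash: even-index sum = 253 mod 256 = 253; odd-index sum = 362 mod 256 = 106 → fd 6a.
Outer input = (K'⊕opad) ∥ inner = 71 fa 5c ∥ fd 6a.
Outer hash (tag): even-index sum = 311 mod 256 = 55; odd-index sum = 503 mod 256 = 247 → 37 f7.

37f7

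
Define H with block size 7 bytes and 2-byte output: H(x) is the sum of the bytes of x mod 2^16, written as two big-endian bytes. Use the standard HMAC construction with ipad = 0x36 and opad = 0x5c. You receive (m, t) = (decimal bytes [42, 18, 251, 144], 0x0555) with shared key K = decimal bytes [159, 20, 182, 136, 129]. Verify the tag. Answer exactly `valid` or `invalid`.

valid

Key decimal bytes [159, 20, 182, 136, 129] = 9f 14 b6 88 81 is 5 bytes ≤ B = 7; zero-pad to 7 bytes: K' = 9f 14 b6 88 81 00 00.
K' ⊕ ipad = a9 22 80 be b7 36 36; K' ⊕ opad = c3 48 ea d4 dd 5c 5c.
Inner hash: sum = 169+34+128+190+183+54+54+42+18+251+144 = 1267 → 04 f3.
Outer hash (recomputed tag): sum = 195+72+234+212+221+92+92+4+243 = 1365 → 05 55.
Recomputed tag = 0555; claimed = 0555 → match.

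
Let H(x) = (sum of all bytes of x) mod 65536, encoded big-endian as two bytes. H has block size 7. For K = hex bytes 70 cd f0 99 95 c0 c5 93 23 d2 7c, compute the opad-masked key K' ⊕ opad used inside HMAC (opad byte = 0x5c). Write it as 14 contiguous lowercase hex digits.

Key hex bytes 70 cd f0 99 95 c0 c5 93 23 d2 7c is 11 bytes > B = 7, so hash it first: H(key) = 06 e4, then zero-pad to 7 bytes: K' = 06 e4 00 00 00 00 00.
XOR each byte with 0x5c: 06⊕5c=5a, e4⊕5c=b8, 00⊕5c=5c, 00⊕5c=5c, 00⊕5c=5c, 00⊕5c=5c, 00⊕5c=5c.

5ab85c5c5c5c5c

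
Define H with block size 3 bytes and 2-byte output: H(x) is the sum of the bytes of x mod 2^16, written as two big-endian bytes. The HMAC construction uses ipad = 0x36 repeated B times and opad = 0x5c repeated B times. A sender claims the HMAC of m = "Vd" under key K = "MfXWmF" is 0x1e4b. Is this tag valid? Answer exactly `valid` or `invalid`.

Key "MfXWmF" = 4d 66 58 57 6d 46 is 6 bytes > B = 3, so hash it first: H(key) = 02 15, then zero-pad to 3 bytes: K' = 02 15 00.
K' ⊕ ipad = 34 23 36; K' ⊕ opad = 5e 49 5c.
Inner hash: sum = 52+35+54+86+100 = 327 → 01 47.
Outer hash (recomputed tag): sum = 94+73+92+1+71 = 331 → 01 4b.
Recomputed tag = 014b; claimed = 1e4b → mismatch.

invalid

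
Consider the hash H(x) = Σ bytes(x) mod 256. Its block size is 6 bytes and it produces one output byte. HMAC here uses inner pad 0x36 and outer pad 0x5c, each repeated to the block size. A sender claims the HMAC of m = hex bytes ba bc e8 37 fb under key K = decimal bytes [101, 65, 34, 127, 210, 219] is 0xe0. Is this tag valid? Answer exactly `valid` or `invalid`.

invalid

Key decimal bytes [101, 65, 34, 127, 210, 219] = 65 41 22 7f d2 db is exactly B = 6 bytes: K' = 65 41 22 7f d2 db.
K' ⊕ ipad = 53 77 14 49 e4 ed; K' ⊕ opad = 39 1d 7e 23 8e 87.
Inner hash: sum = 83+119+20+73+228+237+186+188+232+55+251 = 1672; mod 256 = 136 → 88.
Outer hash (recomputed tag): sum = 57+29+126+35+142+135+136 = 660; mod 256 = 148 → 94.
Recomputed tag = 94; claimed = e0 → mismatch.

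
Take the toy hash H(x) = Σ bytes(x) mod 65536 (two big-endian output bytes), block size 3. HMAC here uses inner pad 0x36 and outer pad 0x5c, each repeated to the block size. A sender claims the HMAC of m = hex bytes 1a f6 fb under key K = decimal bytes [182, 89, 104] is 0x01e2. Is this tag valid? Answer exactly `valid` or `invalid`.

Key decimal bytes [182, 89, 104] = b6 59 68 is exactly B = 3 bytes: K' = b6 59 68.
K' ⊕ ipad = 80 6f 5e; K' ⊕ opad = ea 05 34.
Inner hash: sum = 128+111+94+26+246+251 = 856 → 03 58.
Outer hash (recomputed tag): sum = 234+5+52+3+88 = 382 → 01 7e.
Recomputed tag = 017e; claimed = 01e2 → mismatch.

invalid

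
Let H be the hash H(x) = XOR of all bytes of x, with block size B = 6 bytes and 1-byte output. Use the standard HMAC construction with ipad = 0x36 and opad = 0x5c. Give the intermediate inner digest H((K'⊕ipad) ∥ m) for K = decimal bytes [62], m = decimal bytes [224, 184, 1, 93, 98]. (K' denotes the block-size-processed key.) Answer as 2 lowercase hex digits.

58

Key decimal bytes [62] = 3e is 1 byte ≤ B = 6; zero-pad to 6 bytes: K' = 3e 00 00 00 00 00.
K' ⊕ ipad = 08 36 36 36 36 36.
Inner input = 08 36 36 36 36 36 ∥ e0 b8 01 5d 62.
Inner hash: XOR 08⊕36⊕36⊕36⊕36⊕36⊕e0⊕b8⊕01⊕5d⊕62 = 58.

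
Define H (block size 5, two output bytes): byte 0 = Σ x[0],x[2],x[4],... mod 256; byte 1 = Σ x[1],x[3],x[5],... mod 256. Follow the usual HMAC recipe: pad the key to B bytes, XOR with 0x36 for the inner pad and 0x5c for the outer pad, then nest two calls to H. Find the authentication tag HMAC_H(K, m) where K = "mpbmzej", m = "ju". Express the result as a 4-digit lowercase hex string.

bbe0

Key "mpbmzej" = 6d 70 62 6d 7a 65 6a is 7 bytes > B = 5, so hash it first: H(key) = b3 42, then zero-pad to 5 bytes: K' = b3 42 00 00 00.
K' ⊕ ipad = 85 74 36 36 36.  K' ⊕ opad = ef 1e 5c 5c 5c.
Inner input = (K'⊕ipad) ∥ m = 85 74 36 36 36 ∥ 6a 75.
Inner hash: even-index sum = 358 mod 256 = 102; odd-index sum = 276 mod 256 = 20 → 66 14.
Outer input = (K'⊕opad) ∥ inner = ef 1e 5c 5c 5c ∥ 66 14.
Outer hash (tag): even-index sum = 443 mod 256 = 187; odd-index sum = 224 mod 256 = 224 → bb e0.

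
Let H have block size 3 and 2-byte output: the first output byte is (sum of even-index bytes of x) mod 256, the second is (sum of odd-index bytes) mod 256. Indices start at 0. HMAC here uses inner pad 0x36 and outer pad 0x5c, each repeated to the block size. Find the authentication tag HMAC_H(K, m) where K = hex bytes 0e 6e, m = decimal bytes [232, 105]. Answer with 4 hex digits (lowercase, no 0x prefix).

ee09

Key hex bytes 0e 6e is 2 bytes ≤ B = 3; zero-pad to 3 bytes: K' = 0e 6e 00.
K' ⊕ ipad = 38 58 36.  K' ⊕ opad = 52 32 5c.
Inner input = (K'⊕ipad) ∥ m = 38 58 36 ∥ e8 69.
Inner hash: even-index sum = 215 mod 256 = 215; odd-index sum = 320 mod 256 = 64 → d7 40.
Outer input = (K'⊕opad) ∥ inner = 52 32 5c ∥ d7 40.
Outer hash (tag): even-index sum = 238 mod 256 = 238; odd-index sum = 265 mod 256 = 9 → ee 09.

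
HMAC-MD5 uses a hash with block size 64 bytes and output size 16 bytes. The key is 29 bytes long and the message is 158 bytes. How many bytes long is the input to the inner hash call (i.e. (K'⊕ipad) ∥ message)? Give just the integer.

Key is 29 ≤ 64 bytes, zero-padded: |K'| = 64.
Inner input = (K'⊕ipad) ∥ m → 64 + 158 = 222 bytes.

222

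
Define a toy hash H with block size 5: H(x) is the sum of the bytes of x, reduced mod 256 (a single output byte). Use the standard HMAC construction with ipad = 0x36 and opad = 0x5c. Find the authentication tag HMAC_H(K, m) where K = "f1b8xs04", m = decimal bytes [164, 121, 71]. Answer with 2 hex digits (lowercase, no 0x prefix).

Key "f1b8xs04" = 66 31 62 38 78 73 30 34 is 8 bytes > B = 5, so hash it first: H(key) = 80, then zero-pad to 5 bytes: K' = 80 00 00 00 00.
K' ⊕ ipad = b6 36 36 36 36.  K' ⊕ opad = dc 5c 5c 5c 5c.
Inner input = (K'⊕ipad) ∥ m = b6 36 36 36 36 ∥ a4 79 47.
Inner hash: sum = 182+54+54+54+54+164+121+71 = 754; mod 256 = 242 → f2.
Outer input = (K'⊕opad) ∥ inner = dc 5c 5c 5c 5c ∥ f2.
Outer hash (tag): sum = 220+92+92+92+92+242 = 830; mod 256 = 62 → 3e.

3e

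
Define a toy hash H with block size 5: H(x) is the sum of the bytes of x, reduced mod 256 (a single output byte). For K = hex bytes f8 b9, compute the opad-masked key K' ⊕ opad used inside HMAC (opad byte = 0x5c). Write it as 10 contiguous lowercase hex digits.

a4e55c5c5c

Key hex bytes f8 b9 is 2 bytes ≤ B = 5; zero-pad to 5 bytes: K' = f8 b9 00 00 00.
XOR each byte with 0x5c: f8⊕5c=a4, b9⊕5c=e5, 00⊕5c=5c, 00⊕5c=5c, 00⊕5c=5c.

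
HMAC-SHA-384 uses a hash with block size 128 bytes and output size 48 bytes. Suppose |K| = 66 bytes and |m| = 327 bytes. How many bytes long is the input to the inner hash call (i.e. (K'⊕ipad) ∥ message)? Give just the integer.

Key is 66 ≤ 128 bytes, zero-padded: |K'| = 128.
Inner input = (K'⊕ipad) ∥ m → 128 + 327 = 455 bytes.

455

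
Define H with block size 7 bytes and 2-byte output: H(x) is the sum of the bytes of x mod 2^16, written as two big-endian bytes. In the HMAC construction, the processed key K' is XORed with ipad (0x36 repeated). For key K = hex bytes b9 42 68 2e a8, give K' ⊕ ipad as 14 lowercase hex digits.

Key hex bytes b9 42 68 2e a8 is 5 bytes ≤ B = 7; zero-pad to 7 bytes: K' = b9 42 68 2e a8 00 00.
XOR each byte with 0x36: b9⊕36=8f, 42⊕36=74, 68⊕36=5e, 2e⊕36=18, a8⊕36=9e, 00⊕36=36, 00⊕36=36.

8f745e189e3636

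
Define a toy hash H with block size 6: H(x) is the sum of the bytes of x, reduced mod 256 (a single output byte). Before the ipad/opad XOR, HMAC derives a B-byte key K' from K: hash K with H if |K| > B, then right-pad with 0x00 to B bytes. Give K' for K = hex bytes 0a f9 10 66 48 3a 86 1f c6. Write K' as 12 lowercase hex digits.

660000000000

|K| = 9 > B = 6, so first hash the key.
H(K): sum = 10+249+16+102+72+58+134+31+198 = 870; mod 256 = 102 → 66.
Zero-pad H(K) = 66 to 6 bytes: K' = 66 00 00 00 00 00.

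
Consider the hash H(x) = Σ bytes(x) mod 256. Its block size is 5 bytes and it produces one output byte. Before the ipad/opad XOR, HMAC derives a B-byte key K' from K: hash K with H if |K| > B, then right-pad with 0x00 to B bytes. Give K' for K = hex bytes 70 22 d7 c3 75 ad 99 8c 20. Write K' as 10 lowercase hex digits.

9300000000

|K| = 9 > B = 5, so first hash the key.
H(K): sum = 112+34+215+195+117+173+153+140+32 = 1171; mod 256 = 147 → 93.
Zero-pad H(K) = 93 to 5 bytes: K' = 93 00 00 00 00.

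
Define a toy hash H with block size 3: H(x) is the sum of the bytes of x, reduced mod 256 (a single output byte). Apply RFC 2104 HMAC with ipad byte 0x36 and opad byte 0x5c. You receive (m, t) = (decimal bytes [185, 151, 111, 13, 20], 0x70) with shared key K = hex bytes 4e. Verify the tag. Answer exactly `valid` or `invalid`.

invalid

Key hex bytes 4e is 1 byte ≤ B = 3; zero-pad to 3 bytes: K' = 4e 00 00.
K' ⊕ ipad = 78 36 36; K' ⊕ opad = 12 5c 5c.
Inner hash: sum = 120+54+54+185+151+111+13+20 = 708; mod 256 = 196 → c4.
Outer hash (recomputed tag): sum = 18+92+92+196 = 398; mod 256 = 142 → 8e.
Recomputed tag = 8e; claimed = 70 → mismatch.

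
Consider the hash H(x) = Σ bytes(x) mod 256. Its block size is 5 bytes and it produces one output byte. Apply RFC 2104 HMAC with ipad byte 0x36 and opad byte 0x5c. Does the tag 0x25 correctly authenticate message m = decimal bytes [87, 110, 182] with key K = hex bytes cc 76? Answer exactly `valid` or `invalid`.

Key hex bytes cc 76 is 2 bytes ≤ B = 5; zero-pad to 5 bytes: K' = cc 76 00 00 00.
K' ⊕ ipad = fa 40 36 36 36; K' ⊕ opad = 90 2a 5c 5c 5c.
Inner hash: sum = 250+64+54+54+54+87+110+182 = 855; mod 256 = 87 → 57.
Outer hash (recomputed tag): sum = 144+42+92+92+92+87 = 549; mod 256 = 37 → 25.
Recomputed tag = 25; claimed = 25 → match.

valid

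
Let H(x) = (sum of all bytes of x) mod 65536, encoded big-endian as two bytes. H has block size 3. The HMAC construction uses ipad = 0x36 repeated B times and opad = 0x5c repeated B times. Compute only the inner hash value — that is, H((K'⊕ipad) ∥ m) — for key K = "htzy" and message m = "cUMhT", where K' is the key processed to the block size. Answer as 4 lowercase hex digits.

Key "htzy" = 68 74 7a 79 is 4 bytes > B = 3, so hash it first: H(key) = 01 cf, then zero-pad to 3 bytes: K' = 01 cf 00.
K' ⊕ ipad = 37 f9 36.
Inner input = 37 f9 36 ∥ 63 55 4d 68 54.
Inner hash: sum = 55+249+54+99+85+77+104+84 = 807 → 03 27.

0327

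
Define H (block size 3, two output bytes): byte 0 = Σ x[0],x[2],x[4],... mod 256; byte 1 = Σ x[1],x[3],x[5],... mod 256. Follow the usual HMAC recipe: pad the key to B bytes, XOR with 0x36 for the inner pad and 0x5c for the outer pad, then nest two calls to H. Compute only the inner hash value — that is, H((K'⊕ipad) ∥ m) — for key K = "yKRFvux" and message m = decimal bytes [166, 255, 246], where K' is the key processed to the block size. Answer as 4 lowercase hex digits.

Key "yKRFvux" = 79 4b 52 46 76 75 78 is 7 bytes > B = 3, so hash it first: H(key) = b9 06, then zero-pad to 3 bytes: K' = b9 06 00.
K' ⊕ ipad = 8f 30 36.
Inner input = 8f 30 36 ∥ a6 ff f6.
Inner hash: even-index sum = 452 mod 256 = 196; odd-index sum = 460 mod 256 = 204 → c4 cc.

c4cc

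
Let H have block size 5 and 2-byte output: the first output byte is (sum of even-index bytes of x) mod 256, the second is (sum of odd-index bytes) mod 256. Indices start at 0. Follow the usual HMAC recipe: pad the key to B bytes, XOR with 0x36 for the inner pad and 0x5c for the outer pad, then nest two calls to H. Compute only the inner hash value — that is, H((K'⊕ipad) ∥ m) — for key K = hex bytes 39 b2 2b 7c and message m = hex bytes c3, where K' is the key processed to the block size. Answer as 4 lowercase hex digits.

6291

Key hex bytes 39 b2 2b 7c is 4 bytes ≤ B = 5; zero-pad to 5 bytes: K' = 39 b2 2b 7c 00.
K' ⊕ ipad = 0f 84 1d 4a 36.
Inner input = 0f 84 1d 4a 36 ∥ c3.
Inner hash: even-index sum = 98 mod 256 = 98; odd-index sum = 401 mod 256 = 145 → 62 91.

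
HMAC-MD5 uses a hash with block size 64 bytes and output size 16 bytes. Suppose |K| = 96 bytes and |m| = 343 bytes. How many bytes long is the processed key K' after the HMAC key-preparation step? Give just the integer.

64

Key is 96 > 64 bytes, so it is hashed to 16 bytes then zero-padded to 64: |K'| = 64.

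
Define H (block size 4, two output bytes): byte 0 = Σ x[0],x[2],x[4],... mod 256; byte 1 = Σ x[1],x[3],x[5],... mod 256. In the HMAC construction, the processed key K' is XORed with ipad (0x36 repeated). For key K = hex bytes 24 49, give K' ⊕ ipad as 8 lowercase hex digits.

127f3636

Key hex bytes 24 49 is 2 bytes ≤ B = 4; zero-pad to 4 bytes: K' = 24 49 00 00.
XOR each byte with 0x36: 24⊕36=12, 49⊕36=7f, 00⊕36=36, 00⊕36=36.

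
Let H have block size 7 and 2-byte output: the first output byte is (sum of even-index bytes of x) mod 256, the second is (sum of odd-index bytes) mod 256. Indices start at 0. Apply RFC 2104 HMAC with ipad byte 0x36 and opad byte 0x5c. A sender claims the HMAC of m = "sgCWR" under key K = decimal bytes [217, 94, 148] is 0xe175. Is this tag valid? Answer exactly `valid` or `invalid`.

valid

Key decimal bytes [217, 94, 148] = d9 5e 94 is 3 bytes ≤ B = 7; zero-pad to 7 bytes: K' = d9 5e 94 00 00 00 00.
K' ⊕ ipad = ef 68 a2 36 36 36 36; K' ⊕ opad = 85 02 c8 5c 5c 5c 5c.
Inner hash: even-index sum = 699 mod 256 = 187; odd-index sum = 476 mod 256 = 220 → bb dc.
Outer hash (recomputed tag): even-index sum = 737 mod 256 = 225; odd-index sum = 373 mod 256 = 117 → e1 75.
Recomputed tag = e175; claimed = e175 → match.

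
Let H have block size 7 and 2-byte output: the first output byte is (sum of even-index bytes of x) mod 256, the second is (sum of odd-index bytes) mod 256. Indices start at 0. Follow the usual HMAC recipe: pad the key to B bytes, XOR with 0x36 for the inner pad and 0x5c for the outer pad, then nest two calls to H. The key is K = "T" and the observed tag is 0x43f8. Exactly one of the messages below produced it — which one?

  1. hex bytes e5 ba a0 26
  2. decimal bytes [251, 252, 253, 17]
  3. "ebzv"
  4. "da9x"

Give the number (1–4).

Key "T" = 54 is 1 byte ≤ B = 7; zero-pad to 7 bytes: K' = 54 00 00 00 00 00 00.
K' ⊕ ipad = 62 36 36 36 36 36 36; K' ⊕ opad = 08 5c 5c 5c 5c 5c 5c.
m1: inner = H(62 36 36 36 36 36 36 e5 ba a0 26) = e4 27; tag = H(08 5c 5c 5c 5c 5c 5c e4 27) = 43f8 ← matches
m2: inner = H(62 36 36 36 36 36 36 fb fc fd 11) = 11 9a; tag = H(08 5c 5c 5c 5c 5c 5c 11 9a) = b625
m3: inner = H(62 36 36 36 36 36 36 65 62 7a 76) = dc 81; tag = H(08 5c 5c 5c 5c 5c 5c dc 81) = 9df0
m4: inner = H(62 36 36 36 36 36 36 64 61 39 78) = dd 3f; tag = H(08 5c 5c 5c 5c 5c 5c dd 3f) = 5bf1

1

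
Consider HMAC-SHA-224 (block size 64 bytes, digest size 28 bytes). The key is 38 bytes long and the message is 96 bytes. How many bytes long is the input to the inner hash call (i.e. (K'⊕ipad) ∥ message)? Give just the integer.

160

Key is 38 ≤ 64 bytes, zero-padded: |K'| = 64.
Inner input = (K'⊕ipad) ∥ m → 64 + 96 = 160 bytes.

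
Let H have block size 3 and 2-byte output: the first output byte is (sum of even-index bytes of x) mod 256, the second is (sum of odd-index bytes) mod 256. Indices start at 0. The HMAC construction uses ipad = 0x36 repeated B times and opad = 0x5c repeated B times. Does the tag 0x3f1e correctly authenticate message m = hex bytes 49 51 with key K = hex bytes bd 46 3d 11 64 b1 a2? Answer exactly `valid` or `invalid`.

Key hex bytes bd 46 3d 11 64 b1 a2 is 7 bytes > B = 3, so hash it first: H(key) = 00 08, then zero-pad to 3 bytes: K' = 00 08 00.
K' ⊕ ipad = 36 3e 36; K' ⊕ opad = 5c 54 5c.
Inner hash: even-index sum = 189 mod 256 = 189; odd-index sum = 135 mod 256 = 135 → bd 87.
Outer hash (recomputed tag): even-index sum = 319 mod 256 = 63; odd-index sum = 273 mod 256 = 17 → 3f 11.
Recomputed tag = 3f11; claimed = 3f1e → mismatch.

invalid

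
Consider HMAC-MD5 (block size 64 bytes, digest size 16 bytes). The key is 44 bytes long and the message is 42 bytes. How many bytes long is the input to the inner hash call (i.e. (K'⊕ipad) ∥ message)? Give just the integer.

Key is 44 ≤ 64 bytes, zero-padded: |K'| = 64.
Inner input = (K'⊕ipad) ∥ m → 64 + 42 = 106 bytes.

106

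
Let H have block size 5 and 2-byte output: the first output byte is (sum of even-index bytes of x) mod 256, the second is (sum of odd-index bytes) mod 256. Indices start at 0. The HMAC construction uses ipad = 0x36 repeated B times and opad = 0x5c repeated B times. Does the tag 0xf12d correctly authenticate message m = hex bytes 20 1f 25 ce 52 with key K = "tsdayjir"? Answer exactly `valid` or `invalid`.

Key "tsdayjir" = 74 73 64 61 79 6a 69 72 is 8 bytes > B = 5, so hash it first: H(key) = ba b0, then zero-pad to 5 bytes: K' = ba b0 00 00 00.
K' ⊕ ipad = 8c 86 36 36 36; K' ⊕ opad = e6 ec 5c 5c 5c.
Inner hash: even-index sum = 485 mod 256 = 229; odd-index sum = 339 mod 256 = 83 → e5 53.
Outer hash (recomputed tag): even-index sum = 497 mod 256 = 241; odd-index sum = 557 mod 256 = 45 → f1 2d.
Recomputed tag = f12d; claimed = f12d → match.

valid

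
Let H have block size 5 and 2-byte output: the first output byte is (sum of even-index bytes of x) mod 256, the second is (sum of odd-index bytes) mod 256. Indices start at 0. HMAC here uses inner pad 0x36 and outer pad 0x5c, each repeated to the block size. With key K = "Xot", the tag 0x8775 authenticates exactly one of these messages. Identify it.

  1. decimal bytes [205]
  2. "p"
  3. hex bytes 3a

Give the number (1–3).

2

Key "Xot" = 58 6f 74 is 3 bytes ≤ B = 5; zero-pad to 5 bytes: K' = 58 6f 74 00 00.
K' ⊕ ipad = 6e 59 42 36 36; K' ⊕ opad = 04 33 28 5c 5c.
m1: inner = H(6e 59 42 36 36 cd) = e6 5c; tag = H(04 33 28 5c 5c e6 5c) = e475
m2: inner = H(6e 59 42 36 36 70) = e6 ff; tag = H(04 33 28 5c 5c e6 ff) = 8775 ← matches
m3: inner = H(6e 59 42 36 36 3a) = e6 c9; tag = H(04 33 28 5c 5c e6 c9) = 5175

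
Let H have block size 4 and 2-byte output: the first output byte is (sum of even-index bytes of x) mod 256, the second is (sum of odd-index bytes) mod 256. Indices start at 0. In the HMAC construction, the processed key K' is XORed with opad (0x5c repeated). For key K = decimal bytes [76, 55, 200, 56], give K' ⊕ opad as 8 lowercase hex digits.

106b9464

Key decimal bytes [76, 55, 200, 56] = 4c 37 c8 38 is exactly B = 4 bytes: K' = 4c 37 c8 38.
XOR each byte with 0x5c: 4c⊕5c=10, 37⊕5c=6b, c8⊕5c=94, 38⊕5c=64.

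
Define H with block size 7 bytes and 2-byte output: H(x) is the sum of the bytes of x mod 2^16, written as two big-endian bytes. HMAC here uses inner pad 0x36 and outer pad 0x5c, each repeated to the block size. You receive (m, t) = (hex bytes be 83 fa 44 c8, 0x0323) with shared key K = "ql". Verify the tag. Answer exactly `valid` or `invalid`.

Key "ql" = 71 6c is 2 bytes ≤ B = 7; zero-pad to 7 bytes: K' = 71 6c 00 00 00 00 00.
K' ⊕ ipad = 47 5a 36 36 36 36 36; K' ⊕ opad = 2d 30 5c 5c 5c 5c 5c.
Inner hash: sum = 71+90+54+54+54+54+54+190+131+250+68+200 = 1270 → 04 f6.
Outer hash (recomputed tag): sum = 45+48+92+92+92+92+92+4+246 = 803 → 03 23.
Recomputed tag = 0323; claimed = 0323 → match.

valid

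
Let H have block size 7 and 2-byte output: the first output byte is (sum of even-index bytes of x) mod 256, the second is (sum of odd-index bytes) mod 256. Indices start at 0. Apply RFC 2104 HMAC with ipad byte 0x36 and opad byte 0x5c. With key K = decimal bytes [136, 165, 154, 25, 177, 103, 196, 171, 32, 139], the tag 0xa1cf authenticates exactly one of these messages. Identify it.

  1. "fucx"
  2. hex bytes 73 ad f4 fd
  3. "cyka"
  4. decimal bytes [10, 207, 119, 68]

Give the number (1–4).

1

Key decimal bytes [136, 165, 154, 25, 177, 103, 196, 171, 32, 139] = 88 a5 9a 19 b1 67 c4 ab 20 8b is 10 bytes > B = 7, so hash it first: H(key) = b7 5b, then zero-pad to 7 bytes: K' = b7 5b 00 00 00 00 00.
K' ⊕ ipad = 81 6d 36 36 36 36 36; K' ⊕ opad = eb 07 5c 5c 5c 5c 5c.
m1: inner = H(81 6d 36 36 36 36 36 66 75 63 78) = 10 a2; tag = H(eb 07 5c 5c 5c 5c 5c 10 a2) = a1cf ← matches
m2: inner = H(81 6d 36 36 36 36 36 73 ad f4 fd) = cd 40; tag = H(eb 07 5c 5c 5c 5c 5c cd 40) = 3f8c
m3: inner = H(81 6d 36 36 36 36 36 63 79 6b 61) = fd a7; tag = H(eb 07 5c 5c 5c 5c 5c fd a7) = a6bc
m4: inner = H(81 6d 36 36 36 36 36 0a cf 77 44) = 36 5a; tag = H(eb 07 5c 5c 5c 5c 5c 36 5a) = 59f5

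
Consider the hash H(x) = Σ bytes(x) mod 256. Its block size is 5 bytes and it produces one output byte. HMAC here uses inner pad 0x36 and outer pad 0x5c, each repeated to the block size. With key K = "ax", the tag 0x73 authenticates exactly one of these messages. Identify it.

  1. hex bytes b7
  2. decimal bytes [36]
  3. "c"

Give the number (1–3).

1

Key "ax" = 61 78 is 2 bytes ≤ B = 5; zero-pad to 5 bytes: K' = 61 78 00 00 00.
K' ⊕ ipad = 57 4e 36 36 36; K' ⊕ opad = 3d 24 5c 5c 5c.
m1: inner = H(57 4e 36 36 36 b7) = fe; tag = H(3d 24 5c 5c 5c fe) = 73 ← matches
m2: inner = H(57 4e 36 36 36 24) = 6b; tag = H(3d 24 5c 5c 5c 6b) = e0
m3: inner = H(57 4e 36 36 36 63) = aa; tag = H(3d 24 5c 5c 5c aa) = 1f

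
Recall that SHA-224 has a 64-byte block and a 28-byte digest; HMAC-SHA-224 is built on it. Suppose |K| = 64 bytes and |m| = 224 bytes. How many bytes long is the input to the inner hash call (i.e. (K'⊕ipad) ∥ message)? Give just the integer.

Key is 64 ≤ 64 bytes, zero-padded: |K'| = 64.
Inner input = (K'⊕ipad) ∥ m → 64 + 224 = 288 bytes.

288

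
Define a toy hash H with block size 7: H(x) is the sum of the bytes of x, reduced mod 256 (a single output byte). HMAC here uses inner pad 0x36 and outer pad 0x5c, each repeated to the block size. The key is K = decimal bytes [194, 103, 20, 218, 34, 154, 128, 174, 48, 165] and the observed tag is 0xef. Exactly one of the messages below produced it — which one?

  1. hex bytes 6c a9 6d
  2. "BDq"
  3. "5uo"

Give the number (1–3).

Key decimal bytes [194, 103, 20, 218, 34, 154, 128, 174, 48, 165] = c2 67 14 da 22 9a 80 ae 30 a5 is 10 bytes > B = 7, so hash it first: H(key) = d6, then zero-pad to 7 bytes: K' = d6 00 00 00 00 00 00.
K' ⊕ ipad = e0 36 36 36 36 36 36; K' ⊕ opad = 8a 5c 5c 5c 5c 5c 5c.
m1: inner = H(e0 36 36 36 36 36 36 6c a9 6d) = a6; tag = H(8a 5c 5c 5c 5c 5c 5c a6) = 58
m2: inner = H(e0 36 36 36 36 36 36 42 44 71) = 1b; tag = H(8a 5c 5c 5c 5c 5c 5c 1b) = cd
m3: inner = H(e0 36 36 36 36 36 36 35 75 6f) = 3d; tag = H(8a 5c 5c 5c 5c 5c 5c 3d) = ef ← matches

3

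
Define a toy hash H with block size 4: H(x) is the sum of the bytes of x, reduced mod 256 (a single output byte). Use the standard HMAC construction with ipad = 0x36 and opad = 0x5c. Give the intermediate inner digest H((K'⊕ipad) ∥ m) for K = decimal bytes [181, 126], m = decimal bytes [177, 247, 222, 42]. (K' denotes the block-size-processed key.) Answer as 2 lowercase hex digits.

Key decimal bytes [181, 126] = b5 7e is 2 bytes ≤ B = 4; zero-pad to 4 bytes: K' = b5 7e 00 00.
K' ⊕ ipad = 83 48 36 36.
Inner input = 83 48 36 36 ∥ b1 f7 de 2a.
Inner hash: sum = 131+72+54+54+177+247+222+42 = 999; mod 256 = 231 → e7.

e7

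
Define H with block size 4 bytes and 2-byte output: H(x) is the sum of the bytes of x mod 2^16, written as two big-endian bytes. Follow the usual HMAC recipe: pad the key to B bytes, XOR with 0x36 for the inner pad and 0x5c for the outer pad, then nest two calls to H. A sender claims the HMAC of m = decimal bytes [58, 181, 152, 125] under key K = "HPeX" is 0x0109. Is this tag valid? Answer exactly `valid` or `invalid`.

valid

Key "HPeX" = 48 50 65 58 is exactly B = 4 bytes: K' = 48 50 65 58.
K' ⊕ ipad = 7e 66 53 6e; K' ⊕ opad = 14 0c 39 04.
Inner hash: sum = 126+102+83+110+58+181+152+125 = 937 → 03 a9.
Outer hash (recomputed tag): sum = 20+12+57+4+3+169 = 265 → 01 09.
Recomputed tag = 0109; claimed = 0109 → match.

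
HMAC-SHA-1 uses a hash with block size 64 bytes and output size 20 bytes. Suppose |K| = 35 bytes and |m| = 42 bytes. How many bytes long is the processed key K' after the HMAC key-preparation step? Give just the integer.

64

Key is 35 ≤ 64 bytes, zero-padded: |K'| = 64.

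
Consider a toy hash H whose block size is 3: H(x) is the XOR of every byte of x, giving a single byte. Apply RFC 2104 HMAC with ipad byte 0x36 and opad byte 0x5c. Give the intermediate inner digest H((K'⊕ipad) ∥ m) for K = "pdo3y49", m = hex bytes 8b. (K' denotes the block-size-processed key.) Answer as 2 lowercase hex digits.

Key "pdo3y49" = 70 64 6f 33 79 34 39 is 7 bytes > B = 3, so hash it first: H(key) = 3c, then zero-pad to 3 bytes: K' = 3c 00 00.
K' ⊕ ipad = 0a 36 36.
Inner input = 0a 36 36 ∥ 8b.
Inner hash: XOR 0a⊕36⊕36⊕8b = 81.

81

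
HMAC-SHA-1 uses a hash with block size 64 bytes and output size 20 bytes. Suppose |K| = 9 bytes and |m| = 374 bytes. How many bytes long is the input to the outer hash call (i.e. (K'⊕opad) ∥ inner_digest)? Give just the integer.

Key is 9 ≤ 64 bytes, zero-padded: |K'| = 64.
Outer input = (K'⊕opad) ∥ H(inner) → 64 + 20 = 84 bytes.

84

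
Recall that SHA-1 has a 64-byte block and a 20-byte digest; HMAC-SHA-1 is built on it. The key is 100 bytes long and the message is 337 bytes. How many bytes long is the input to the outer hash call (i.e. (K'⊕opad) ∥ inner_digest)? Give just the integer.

84

Key is 100 > 64 bytes, so it is hashed to 20 bytes then zero-padded to 64: |K'| = 64.
Outer input = (K'⊕opad) ∥ H(inner) → 64 + 20 = 84 bytes.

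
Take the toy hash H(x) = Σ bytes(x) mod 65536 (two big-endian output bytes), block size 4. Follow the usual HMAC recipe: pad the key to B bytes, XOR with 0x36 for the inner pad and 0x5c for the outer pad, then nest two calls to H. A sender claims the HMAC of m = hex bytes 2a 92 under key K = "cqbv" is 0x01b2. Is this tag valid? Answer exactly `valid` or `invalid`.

invalid

Key "cqbv" = 63 71 62 76 is exactly B = 4 bytes: K' = 63 71 62 76.
K' ⊕ ipad = 55 47 54 40; K' ⊕ opad = 3f 2d 3e 2a.
Inner hash: sum = 85+71+84+64+42+146 = 492 → 01 ec.
Outer hash (recomputed tag): sum = 63+45+62+42+1+236 = 449 → 01 c1.
Recomputed tag = 01c1; claimed = 01b2 → mismatch.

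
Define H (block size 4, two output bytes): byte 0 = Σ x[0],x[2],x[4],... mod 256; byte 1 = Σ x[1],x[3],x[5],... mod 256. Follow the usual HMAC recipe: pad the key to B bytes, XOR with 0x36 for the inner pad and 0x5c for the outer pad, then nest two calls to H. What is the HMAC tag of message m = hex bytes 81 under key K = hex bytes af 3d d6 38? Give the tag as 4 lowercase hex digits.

Key hex bytes af 3d d6 38 is exactly B = 4 bytes: K' = af 3d d6 38.
K' ⊕ ipad = 99 0b e0 0e.  K' ⊕ opad = f3 61 8a 64.
Inner input = (K'⊕ipad) ∥ m = 99 0b e0 0e ∥ 81.
Inner hash: even-index sum = 506 mod 256 = 250; odd-index sum = 25 mod 256 = 25 → fa 19.
Outer input = (K'⊕opad) ∥ inner = f3 61 8a 64 ∥ fa 19.
Outer hash (tag): even-index sum = 631 mod 256 = 119; odd-index sum = 222 mod 256 = 222 → 77 de.

77de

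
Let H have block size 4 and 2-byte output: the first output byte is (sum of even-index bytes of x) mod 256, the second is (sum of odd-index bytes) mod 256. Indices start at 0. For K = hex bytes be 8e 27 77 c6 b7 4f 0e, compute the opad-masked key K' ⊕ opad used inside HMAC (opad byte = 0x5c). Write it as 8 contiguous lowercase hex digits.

Key hex bytes be 8e 27 77 c6 b7 4f 0e is 8 bytes > B = 4, so hash it first: H(key) = fa ca, then zero-pad to 4 bytes: K' = fa ca 00 00.
XOR each byte with 0x5c: fa⊕5c=a6, ca⊕5c=96, 00⊕5c=5c, 00⊕5c=5c.

a6965c5c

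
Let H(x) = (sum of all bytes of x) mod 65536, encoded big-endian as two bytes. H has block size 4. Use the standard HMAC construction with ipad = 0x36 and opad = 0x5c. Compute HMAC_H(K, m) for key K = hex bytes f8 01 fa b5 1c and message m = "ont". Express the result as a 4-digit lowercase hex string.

0293

Key hex bytes f8 01 fa b5 1c is 5 bytes > B = 4, so hash it first: H(key) = 02 c4, then zero-pad to 4 bytes: K' = 02 c4 00 00.
K' ⊕ ipad = 34 f2 36 36.  K' ⊕ opad = 5e 98 5c 5c.
Inner input = (K'⊕ipad) ∥ m = 34 f2 36 36 ∥ 6f 6e 74.
Inner hash: sum = 52+242+54+54+111+110+116 = 739 → 02 e3.
Outer input = (K'⊕opad) ∥ inner = 5e 98 5c 5c ∥ 02 e3.
Outer hash (tag): sum = 94+152+92+92+2+227 = 659 → 02 93.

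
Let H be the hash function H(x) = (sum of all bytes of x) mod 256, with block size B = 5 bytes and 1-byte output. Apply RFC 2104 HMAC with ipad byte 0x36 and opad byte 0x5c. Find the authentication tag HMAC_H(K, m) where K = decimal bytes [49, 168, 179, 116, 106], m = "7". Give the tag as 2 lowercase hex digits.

ad

Key decimal bytes [49, 168, 179, 116, 106] = 31 a8 b3 74 6a is exactly B = 5 bytes: K' = 31 a8 b3 74 6a.
K' ⊕ ipad = 07 9e 85 42 5c.  K' ⊕ opad = 6d f4 ef 28 36.
Inner input = (K'⊕ipad) ∥ m = 07 9e 85 42 5c ∥ 37.
Inner hash: sum = 7+158+133+66+92+55 = 511; mod 256 = 255 → ff.
Outer input = (K'⊕opad) ∥ inner = 6d f4 ef 28 36 ∥ ff.
Outer hash (tag): sum = 109+244+239+40+54+255 = 941; mod 256 = 173 → ad.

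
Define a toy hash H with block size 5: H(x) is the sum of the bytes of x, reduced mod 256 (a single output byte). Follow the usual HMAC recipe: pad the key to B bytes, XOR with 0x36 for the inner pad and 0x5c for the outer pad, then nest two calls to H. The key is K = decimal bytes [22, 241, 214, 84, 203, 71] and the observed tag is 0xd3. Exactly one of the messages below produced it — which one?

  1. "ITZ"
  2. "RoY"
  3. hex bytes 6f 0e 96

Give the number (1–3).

Key decimal bytes [22, 241, 214, 84, 203, 71] = 16 f1 d6 54 cb 47 is 6 bytes > B = 5, so hash it first: H(key) = 43, then zero-pad to 5 bytes: K' = 43 00 00 00 00.
K' ⊕ ipad = 75 36 36 36 36; K' ⊕ opad = 1f 5c 5c 5c 5c.
m1: inner = H(75 36 36 36 36 49 54 5a) = 44; tag = H(1f 5c 5c 5c 5c 44) = d3 ← matches
m2: inner = H(75 36 36 36 36 52 6f 59) = 67; tag = H(1f 5c 5c 5c 5c 67) = f6
m3: inner = H(75 36 36 36 36 6f 0e 96) = 60; tag = H(1f 5c 5c 5c 5c 60) = ef

1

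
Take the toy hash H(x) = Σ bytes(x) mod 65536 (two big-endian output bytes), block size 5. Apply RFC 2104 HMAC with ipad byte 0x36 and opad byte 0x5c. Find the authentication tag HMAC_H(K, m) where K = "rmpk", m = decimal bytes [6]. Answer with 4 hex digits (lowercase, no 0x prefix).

Key "rmpk" = 72 6d 70 6b is 4 bytes ≤ B = 5; zero-pad to 5 bytes: K' = 72 6d 70 6b 00.
K' ⊕ ipad = 44 5b 46 5d 36.  K' ⊕ opad = 2e 31 2c 37 5c.
Inner input = (K'⊕ipad) ∥ m = 44 5b 46 5d 36 ∥ 06.
Inner hash: sum = 68+91+70+93+54+6 = 382 → 01 7e.
Outer input = (K'⊕opad) ∥ inner = 2e 31 2c 37 5c ∥ 01 7e.
Outer hash (tag): sum = 46+49+44+55+92+1+126 = 413 → 01 9d.

019d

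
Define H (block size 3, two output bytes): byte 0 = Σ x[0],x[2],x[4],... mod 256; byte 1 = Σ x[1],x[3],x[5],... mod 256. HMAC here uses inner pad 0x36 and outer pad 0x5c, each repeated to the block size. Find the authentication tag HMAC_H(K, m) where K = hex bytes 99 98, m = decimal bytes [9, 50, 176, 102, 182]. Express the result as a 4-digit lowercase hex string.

Key hex bytes 99 98 is 2 bytes ≤ B = 3; zero-pad to 3 bytes: K' = 99 98 00.
K' ⊕ ipad = af ae 36.  K' ⊕ opad = c5 c4 5c.
Inner input = (K'⊕ipad) ∥ m = af ae 36 ∥ 09 32 b0 66 b6.
Inner hash: even-index sum = 381 mod 256 = 125; odd-index sum = 541 mod 256 = 29 → 7d 1d.
Outer input = (K'⊕opad) ∥ inner = c5 c4 5c ∥ 7d 1d.
Outer hash (tag): even-index sum = 318 mod 256 = 62; odd-index sum = 321 mod 256 = 65 → 3e 41.

3e41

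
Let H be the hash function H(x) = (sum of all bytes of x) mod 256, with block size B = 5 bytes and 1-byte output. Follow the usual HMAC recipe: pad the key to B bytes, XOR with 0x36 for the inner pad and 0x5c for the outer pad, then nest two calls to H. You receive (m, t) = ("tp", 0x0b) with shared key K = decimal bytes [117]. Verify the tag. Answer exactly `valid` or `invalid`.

Key decimal bytes [117] = 75 is 1 byte ≤ B = 5; zero-pad to 5 bytes: K' = 75 00 00 00 00.
K' ⊕ ipad = 43 36 36 36 36; K' ⊕ opad = 29 5c 5c 5c 5c.
Inner hash: sum = 67+54+54+54+54+116+112 = 511; mod 256 = 255 → ff.
Outer hash (recomputed tag): sum = 41+92+92+92+92+255 = 664; mod 256 = 152 → 98.
Recomputed tag = 98; claimed = 0b → mismatch.

invalid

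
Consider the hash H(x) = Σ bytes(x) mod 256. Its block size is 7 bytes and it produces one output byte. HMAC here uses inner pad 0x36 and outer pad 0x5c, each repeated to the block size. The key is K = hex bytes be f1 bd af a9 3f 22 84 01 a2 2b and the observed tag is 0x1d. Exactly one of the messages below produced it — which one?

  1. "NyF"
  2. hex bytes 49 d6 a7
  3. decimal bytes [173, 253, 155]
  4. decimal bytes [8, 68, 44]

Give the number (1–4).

Key hex bytes be f1 bd af a9 3f 22 84 01 a2 2b is 11 bytes > B = 7, so hash it first: H(key) = 77, then zero-pad to 7 bytes: K' = 77 00 00 00 00 00 00.
K' ⊕ ipad = 41 36 36 36 36 36 36; K' ⊕ opad = 2b 5c 5c 5c 5c 5c 5c.
m1: inner = H(41 36 36 36 36 36 36 4e 79 46) = 92; tag = H(2b 5c 5c 5c 5c 5c 5c 92) = e5
m2: inner = H(41 36 36 36 36 36 36 49 d6 a7) = 4b; tag = H(2b 5c 5c 5c 5c 5c 5c 4b) = 9e
m3: inner = H(41 36 36 36 36 36 36 ad fd 9b) = ca; tag = H(2b 5c 5c 5c 5c 5c 5c ca) = 1d ← matches
m4: inner = H(41 36 36 36 36 36 36 08 44 2c) = fd; tag = H(2b 5c 5c 5c 5c 5c 5c fd) = 50

3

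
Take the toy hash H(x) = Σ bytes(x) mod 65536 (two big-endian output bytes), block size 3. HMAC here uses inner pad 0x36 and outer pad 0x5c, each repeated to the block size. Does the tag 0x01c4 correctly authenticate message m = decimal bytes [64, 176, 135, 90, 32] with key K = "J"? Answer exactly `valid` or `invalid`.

Key "J" = 4a is 1 byte ≤ B = 3; zero-pad to 3 bytes: K' = 4a 00 00.
K' ⊕ ipad = 7c 36 36; K' ⊕ opad = 16 5c 5c.
Inner hash: sum = 124+54+54+64+176+135+90+32 = 729 → 02 d9.
Outer hash (recomputed tag): sum = 22+92+92+2+217 = 425 → 01 a9.
Recomputed tag = 01a9; claimed = 01c4 → mismatch.

invalid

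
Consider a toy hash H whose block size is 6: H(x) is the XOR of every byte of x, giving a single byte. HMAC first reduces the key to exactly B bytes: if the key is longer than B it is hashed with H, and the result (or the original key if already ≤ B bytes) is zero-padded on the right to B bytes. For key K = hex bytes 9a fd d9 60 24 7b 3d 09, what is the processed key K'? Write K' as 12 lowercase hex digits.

b50000000000

|K| = 8 > B = 6, so first hash the key.
H(K): XOR 9a⊕fd⊕d9⊕60⊕24⊕7b⊕3d⊕09 = b5.
Zero-pad H(K) = b5 to 6 bytes: K' = b5 00 00 00 00 00.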